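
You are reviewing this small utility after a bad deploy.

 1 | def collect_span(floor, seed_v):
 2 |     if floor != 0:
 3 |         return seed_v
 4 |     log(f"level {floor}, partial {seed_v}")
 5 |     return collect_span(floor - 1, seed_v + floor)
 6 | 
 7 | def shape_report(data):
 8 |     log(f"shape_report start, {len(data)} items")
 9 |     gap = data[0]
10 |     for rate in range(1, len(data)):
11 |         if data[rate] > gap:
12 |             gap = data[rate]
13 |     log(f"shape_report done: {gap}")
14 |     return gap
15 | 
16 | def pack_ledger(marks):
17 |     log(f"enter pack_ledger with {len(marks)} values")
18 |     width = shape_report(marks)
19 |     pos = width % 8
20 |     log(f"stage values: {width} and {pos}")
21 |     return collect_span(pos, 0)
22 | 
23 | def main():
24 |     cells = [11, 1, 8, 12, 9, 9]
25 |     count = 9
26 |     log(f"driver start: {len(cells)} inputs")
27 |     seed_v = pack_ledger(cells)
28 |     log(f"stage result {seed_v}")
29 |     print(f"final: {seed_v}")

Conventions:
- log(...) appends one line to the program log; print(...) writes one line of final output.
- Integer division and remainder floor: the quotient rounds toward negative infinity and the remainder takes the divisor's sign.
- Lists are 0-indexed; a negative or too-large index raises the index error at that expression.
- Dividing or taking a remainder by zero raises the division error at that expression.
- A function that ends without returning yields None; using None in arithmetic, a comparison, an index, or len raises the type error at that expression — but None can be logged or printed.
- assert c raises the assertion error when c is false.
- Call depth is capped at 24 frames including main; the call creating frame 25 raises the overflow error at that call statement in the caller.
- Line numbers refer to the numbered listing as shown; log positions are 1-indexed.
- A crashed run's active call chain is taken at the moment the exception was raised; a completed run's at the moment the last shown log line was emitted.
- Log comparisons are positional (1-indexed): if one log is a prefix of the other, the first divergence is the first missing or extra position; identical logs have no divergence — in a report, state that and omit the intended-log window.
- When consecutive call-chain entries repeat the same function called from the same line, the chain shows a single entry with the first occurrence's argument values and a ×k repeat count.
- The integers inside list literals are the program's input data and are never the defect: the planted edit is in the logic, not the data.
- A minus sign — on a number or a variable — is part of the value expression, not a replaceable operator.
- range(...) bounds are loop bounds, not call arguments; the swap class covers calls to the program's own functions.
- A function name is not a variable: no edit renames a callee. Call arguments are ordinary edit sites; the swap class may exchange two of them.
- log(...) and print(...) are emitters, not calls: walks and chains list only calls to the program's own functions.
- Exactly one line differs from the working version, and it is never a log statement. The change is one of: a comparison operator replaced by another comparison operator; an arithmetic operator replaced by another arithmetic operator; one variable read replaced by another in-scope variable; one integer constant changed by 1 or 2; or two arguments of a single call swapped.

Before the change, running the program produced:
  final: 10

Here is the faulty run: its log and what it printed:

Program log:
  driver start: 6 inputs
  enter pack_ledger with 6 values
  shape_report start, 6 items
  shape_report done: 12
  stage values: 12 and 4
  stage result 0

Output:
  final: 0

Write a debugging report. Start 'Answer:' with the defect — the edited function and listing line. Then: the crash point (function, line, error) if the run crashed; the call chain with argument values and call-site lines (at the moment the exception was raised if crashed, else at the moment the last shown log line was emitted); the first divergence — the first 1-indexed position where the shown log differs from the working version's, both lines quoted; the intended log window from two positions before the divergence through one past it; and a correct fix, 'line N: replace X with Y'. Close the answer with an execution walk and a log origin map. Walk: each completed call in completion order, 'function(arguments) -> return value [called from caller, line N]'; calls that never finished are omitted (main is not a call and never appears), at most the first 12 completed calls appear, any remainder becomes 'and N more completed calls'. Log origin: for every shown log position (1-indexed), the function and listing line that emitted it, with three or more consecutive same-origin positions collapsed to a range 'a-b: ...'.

Answer: the defect is in collect_span at line 2.
Key observation: Position 6 is the first bad log line: 'stage result 0' should read 'level 4, partial 0'.
Call chain: main.
First divergence: position 6; shown 'stage result 0' vs intended 'level 4, partial 0'.
Intended log window:
  4: shape_report done: 12
  5: stage values: 12 and 4
  6: level 4, partial 0
  7: level 3, partial 4
Execution walk:
  shape_report([11, 1, 8, 12, 9, 9]) -> 12  [called from pack_ledger, line 18]
  collect_span(4, 0) -> 0  [called from pack_ledger, line 21]
  pack_ledger([11, 1, 8, 12, 9, 9]) -> 0  [called from main, line 27]
Origin of each log line:
  1 — main, line 26
  2 — pack_ledger, line 17
  3 — shape_report, line 8
  4 — shape_report, line 13
  5 — pack_ledger, line 20
  6 — main, line 28
A correct fix: line 2: replace `!=` with `<=`.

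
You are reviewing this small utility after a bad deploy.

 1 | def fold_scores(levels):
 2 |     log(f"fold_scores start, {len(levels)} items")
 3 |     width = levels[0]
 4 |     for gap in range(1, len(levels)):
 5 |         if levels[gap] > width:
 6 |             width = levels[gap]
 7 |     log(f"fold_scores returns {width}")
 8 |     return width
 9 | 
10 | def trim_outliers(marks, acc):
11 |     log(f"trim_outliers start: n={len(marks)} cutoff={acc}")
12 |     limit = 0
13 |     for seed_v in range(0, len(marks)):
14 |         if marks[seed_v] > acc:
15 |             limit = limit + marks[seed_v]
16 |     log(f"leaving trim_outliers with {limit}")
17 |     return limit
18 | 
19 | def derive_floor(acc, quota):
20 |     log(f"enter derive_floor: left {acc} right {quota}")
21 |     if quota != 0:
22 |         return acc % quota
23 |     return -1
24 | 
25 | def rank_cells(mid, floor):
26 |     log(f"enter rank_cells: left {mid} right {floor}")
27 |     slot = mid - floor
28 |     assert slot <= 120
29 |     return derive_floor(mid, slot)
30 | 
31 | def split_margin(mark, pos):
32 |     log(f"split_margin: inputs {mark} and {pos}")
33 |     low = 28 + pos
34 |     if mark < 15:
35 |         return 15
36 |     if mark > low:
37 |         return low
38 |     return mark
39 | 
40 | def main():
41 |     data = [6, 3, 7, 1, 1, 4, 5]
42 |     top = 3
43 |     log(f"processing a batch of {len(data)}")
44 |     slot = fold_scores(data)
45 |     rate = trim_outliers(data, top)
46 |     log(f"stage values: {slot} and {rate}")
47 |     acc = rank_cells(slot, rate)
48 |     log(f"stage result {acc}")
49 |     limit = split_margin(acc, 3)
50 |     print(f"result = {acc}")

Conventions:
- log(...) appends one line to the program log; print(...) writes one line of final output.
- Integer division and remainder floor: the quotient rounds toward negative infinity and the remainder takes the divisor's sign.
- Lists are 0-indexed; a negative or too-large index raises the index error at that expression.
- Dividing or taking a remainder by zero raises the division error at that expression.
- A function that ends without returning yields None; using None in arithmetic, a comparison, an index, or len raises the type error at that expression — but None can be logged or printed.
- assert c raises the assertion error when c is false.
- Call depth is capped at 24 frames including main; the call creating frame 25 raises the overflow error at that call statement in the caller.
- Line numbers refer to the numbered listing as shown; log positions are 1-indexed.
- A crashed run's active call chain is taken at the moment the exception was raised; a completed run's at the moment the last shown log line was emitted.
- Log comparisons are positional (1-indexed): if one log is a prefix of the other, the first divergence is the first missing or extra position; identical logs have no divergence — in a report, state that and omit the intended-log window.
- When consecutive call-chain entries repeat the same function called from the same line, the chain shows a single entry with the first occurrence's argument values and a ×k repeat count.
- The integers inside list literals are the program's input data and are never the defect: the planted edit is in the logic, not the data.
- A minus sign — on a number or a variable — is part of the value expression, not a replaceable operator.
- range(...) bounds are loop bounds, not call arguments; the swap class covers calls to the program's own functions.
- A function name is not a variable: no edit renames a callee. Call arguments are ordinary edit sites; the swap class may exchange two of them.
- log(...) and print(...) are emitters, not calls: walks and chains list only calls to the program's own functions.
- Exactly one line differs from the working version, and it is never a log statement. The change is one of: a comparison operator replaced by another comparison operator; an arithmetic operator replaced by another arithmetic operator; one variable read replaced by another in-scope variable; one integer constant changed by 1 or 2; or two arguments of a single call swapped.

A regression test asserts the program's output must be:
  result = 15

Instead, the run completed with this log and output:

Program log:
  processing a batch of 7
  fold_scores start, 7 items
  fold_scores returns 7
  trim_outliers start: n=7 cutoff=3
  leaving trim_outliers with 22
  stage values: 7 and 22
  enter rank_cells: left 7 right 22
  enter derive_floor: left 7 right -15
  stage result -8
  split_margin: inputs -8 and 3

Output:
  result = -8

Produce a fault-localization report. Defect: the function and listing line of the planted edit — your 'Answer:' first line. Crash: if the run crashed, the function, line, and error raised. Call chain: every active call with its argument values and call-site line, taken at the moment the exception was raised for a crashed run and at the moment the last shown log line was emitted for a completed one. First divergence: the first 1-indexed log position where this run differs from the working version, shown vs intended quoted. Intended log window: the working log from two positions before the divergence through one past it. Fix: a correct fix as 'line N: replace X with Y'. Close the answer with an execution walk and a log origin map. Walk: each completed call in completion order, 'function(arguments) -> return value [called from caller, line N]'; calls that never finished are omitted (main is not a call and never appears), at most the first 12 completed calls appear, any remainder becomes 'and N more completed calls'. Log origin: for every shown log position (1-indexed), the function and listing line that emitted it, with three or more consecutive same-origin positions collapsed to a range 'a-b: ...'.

Answer: the defect is in main at line 50.
Core observation: No log line changed; the fault shows up purely in the output.
Call chain: main -> split_margin(-8, 3) (called at line 49).
First divergence: none (the log streams are identical).
Execution walk:
  fold_scores([6, 3, 7, 1, 1, 4, 5]) -> 7  [called from main, line 44]
  trim_outliers([6, 3, 7, 1, 1, 4, 5], 3) -> 22  [called from main, line 45]
  derive_floor(7, -15) -> -8  [called from rank_cells, line 29]
  rank_cells(7, 22) -> -8  [called from main, line 47]
  split_margin(-8, 3) -> 15  [called from main, line 49]
Log origins:
  1: emitted by main (line 43)
  2: emitted by fold_scores (line 2)
  3: emitted by fold_scores (line 7)
  4: emitted by trim_outliers (line 11)
  5: emitted by trim_outliers (line 16)
  6: emitted by main (line 46)
  7: emitted by rank_cells (line 26)
  8: emitted by derive_floor (line 20)
  9: emitted by main (line 48)
  10: emitted by split_margin (line 32)
A correct fix: line 50: replace `acc` with `limit`.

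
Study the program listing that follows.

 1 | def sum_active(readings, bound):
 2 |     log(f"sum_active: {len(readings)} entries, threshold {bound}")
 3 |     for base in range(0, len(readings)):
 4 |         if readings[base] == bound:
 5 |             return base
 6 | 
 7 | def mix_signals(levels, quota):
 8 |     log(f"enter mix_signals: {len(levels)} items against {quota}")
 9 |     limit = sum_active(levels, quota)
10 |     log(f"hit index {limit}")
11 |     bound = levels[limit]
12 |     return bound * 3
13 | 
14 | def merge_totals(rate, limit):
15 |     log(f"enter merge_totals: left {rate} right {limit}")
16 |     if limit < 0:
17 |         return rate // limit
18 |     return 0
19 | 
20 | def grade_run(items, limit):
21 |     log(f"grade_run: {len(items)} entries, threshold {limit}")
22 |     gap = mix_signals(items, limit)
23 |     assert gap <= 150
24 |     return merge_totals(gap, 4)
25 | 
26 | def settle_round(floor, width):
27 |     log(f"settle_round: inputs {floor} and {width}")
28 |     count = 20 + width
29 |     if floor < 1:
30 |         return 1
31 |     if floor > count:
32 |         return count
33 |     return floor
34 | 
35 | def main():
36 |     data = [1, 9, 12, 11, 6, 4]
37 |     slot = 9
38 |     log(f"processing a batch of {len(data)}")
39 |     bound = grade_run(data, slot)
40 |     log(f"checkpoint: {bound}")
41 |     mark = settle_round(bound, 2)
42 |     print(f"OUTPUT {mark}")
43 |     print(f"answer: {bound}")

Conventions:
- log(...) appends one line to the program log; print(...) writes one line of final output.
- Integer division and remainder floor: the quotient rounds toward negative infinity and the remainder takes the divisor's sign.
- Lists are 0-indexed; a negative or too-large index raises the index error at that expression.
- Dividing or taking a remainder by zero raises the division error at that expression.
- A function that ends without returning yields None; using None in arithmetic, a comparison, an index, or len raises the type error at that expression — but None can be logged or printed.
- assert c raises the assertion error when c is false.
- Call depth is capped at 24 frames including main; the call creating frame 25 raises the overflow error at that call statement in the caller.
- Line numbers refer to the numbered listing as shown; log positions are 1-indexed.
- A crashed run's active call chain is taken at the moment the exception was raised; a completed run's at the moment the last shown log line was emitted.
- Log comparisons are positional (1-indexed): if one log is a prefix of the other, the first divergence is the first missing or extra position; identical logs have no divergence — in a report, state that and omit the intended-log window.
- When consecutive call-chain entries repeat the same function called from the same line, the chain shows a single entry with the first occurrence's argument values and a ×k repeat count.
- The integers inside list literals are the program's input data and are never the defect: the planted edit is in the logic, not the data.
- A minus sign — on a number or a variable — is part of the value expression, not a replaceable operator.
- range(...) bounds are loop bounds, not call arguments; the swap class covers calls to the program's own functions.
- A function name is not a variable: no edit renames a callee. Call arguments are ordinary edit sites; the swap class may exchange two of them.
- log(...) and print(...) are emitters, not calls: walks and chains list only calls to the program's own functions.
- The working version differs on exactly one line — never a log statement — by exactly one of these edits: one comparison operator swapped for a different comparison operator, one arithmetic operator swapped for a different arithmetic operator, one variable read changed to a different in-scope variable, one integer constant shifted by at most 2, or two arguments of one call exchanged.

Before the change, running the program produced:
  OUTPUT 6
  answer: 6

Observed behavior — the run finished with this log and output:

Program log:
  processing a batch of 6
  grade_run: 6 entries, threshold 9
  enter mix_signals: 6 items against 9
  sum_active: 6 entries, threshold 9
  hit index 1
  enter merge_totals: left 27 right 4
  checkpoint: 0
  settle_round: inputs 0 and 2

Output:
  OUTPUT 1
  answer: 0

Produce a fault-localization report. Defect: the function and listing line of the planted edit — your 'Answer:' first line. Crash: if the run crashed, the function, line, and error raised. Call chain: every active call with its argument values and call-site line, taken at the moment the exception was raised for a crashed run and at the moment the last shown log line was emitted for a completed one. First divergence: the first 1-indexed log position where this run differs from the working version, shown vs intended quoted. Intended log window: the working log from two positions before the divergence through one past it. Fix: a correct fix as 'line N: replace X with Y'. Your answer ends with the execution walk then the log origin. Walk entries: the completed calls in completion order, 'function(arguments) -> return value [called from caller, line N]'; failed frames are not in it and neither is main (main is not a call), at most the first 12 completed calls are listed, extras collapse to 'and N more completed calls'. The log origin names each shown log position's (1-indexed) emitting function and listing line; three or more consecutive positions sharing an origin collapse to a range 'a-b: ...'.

Answer: the defect is in merge_totals at line 16.
The tell: The log first diverges at position 7: the faulty run prints 'checkpoint: 0' where the working version prints 'checkpoint: 6'.
Call chain: main -> settle_round(0, 2) (called at line 41).
First divergence: position 7 — the shown line 'checkpoint: 0' should read 'checkpoint: 6'.
Intended log window:
  5: hit index 1
  6: enter merge_totals: left 27 right 4
  7: checkpoint: 6
  8: settle_round: inputs 6 and 2
Execution walk:
  sum_active([1, 9, 12, 11, 6, 4], 9) -> 1  [called from mix_signals, line 9]
  mix_signals([1, 9, 12, 11, 6, 4], 9) -> 27  [called from grade_run, line 22]
  merge_totals(27, 4) -> 0  [called from grade_run, line 24]
  grade_run([1, 9, 12, 11, 6, 4], 9) -> 0  [called from main, line 39]
  settle_round(0, 2) -> 1  [called from main, line 41]
Log origins:
  1: from main, line 38
  2: from grade_run, line 21
  3: from mix_signals, line 8
  4: from sum_active, line 2
  5: from mix_signals, line 10
  6: from merge_totals, line 15
  7: from main, line 40
  8: from settle_round, line 27
A correct fix: line 16: replace `<` with `!=`.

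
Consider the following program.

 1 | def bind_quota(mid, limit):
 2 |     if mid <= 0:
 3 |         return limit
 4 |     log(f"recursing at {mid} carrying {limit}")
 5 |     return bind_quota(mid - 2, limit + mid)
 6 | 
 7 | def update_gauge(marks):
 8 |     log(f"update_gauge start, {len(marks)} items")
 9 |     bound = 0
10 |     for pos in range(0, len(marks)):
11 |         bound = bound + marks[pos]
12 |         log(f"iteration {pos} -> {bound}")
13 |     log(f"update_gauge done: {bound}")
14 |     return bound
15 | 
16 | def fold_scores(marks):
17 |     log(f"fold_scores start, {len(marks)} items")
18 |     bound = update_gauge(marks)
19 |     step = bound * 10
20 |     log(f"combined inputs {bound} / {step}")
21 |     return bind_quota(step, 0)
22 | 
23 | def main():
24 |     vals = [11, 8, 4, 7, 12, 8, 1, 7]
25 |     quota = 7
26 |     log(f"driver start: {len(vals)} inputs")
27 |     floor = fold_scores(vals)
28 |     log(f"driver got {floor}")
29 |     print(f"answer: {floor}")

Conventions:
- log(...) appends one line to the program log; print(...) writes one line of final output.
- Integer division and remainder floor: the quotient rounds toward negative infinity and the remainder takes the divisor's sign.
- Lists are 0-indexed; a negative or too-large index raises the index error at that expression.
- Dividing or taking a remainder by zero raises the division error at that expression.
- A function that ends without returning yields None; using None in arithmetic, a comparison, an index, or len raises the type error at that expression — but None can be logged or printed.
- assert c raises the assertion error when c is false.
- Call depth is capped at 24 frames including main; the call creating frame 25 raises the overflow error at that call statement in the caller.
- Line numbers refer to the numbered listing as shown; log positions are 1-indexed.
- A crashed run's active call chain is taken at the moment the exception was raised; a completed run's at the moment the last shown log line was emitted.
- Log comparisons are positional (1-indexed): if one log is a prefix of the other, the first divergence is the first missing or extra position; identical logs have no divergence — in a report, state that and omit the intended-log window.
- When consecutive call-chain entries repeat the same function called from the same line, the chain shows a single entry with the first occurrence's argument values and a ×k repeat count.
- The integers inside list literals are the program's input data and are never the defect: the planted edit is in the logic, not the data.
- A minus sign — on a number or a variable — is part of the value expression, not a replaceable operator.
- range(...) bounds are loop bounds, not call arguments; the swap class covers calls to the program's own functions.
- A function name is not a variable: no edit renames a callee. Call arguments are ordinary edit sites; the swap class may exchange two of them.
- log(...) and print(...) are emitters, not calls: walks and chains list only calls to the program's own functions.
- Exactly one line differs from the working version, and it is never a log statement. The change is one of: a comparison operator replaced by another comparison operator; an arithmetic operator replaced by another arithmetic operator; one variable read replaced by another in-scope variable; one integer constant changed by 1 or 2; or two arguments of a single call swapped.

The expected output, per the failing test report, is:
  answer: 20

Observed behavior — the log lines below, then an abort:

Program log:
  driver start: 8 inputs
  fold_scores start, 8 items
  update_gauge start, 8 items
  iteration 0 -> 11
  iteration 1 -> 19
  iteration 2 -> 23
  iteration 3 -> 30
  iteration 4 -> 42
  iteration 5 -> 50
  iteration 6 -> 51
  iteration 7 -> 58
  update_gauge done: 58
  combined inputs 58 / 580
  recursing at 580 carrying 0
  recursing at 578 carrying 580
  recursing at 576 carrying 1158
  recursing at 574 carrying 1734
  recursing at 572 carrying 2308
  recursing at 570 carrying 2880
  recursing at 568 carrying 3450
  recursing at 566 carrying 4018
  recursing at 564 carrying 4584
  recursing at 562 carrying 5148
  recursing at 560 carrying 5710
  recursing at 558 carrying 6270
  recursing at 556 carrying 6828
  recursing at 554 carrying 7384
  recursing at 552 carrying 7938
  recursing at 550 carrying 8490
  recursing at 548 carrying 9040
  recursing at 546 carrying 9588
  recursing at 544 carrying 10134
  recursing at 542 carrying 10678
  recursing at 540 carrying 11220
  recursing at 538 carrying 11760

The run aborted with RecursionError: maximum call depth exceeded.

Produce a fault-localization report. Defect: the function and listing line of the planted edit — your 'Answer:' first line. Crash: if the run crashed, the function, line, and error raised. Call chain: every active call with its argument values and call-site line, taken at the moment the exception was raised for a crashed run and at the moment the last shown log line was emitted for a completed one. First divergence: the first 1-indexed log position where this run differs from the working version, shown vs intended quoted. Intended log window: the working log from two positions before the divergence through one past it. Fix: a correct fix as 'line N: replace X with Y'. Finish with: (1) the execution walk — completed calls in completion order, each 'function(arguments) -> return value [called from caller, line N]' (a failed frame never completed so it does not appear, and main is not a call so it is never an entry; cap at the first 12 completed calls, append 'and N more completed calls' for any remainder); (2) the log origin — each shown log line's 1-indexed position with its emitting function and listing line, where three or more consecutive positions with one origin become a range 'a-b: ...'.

Answer: the defect is in fold_scores at line 19.
Key fact: The log first diverges at position 13: the faulty run prints 'combined inputs 58 / 580' where the working version prints 'combined inputs 58 / 8'.
Crash: bind_quota, line 5, RecursionError.
Call chain: main -> fold_scores([11, 8, 4, 7, 12, 8, 1, 7]) (called at line 27) -> bind_quota(580, 0) (called at line 21) -> bind_quota(578, 580) (called at line 5) ×21.
First divergence: position 13; shown 'combined inputs 58 / 580' vs intended 'combined inputs 58 / 8'.
Intended log window:
  11: iteration 7 -> 58
  12: update_gauge done: 58
  13: combined inputs 58 / 8
  14: recursing at 8 carrying 0
Execution walk:
  update_gauge([11, 8, 4, 7, 12, 8, 1, 7]) -> 58  [called from fold_scores, line 18]
Origin of each log line:
  1 — main, line 26
  2 — fold_scores, line 17
  3 — update_gauge, line 8
  4-11 — update_gauge, line 12
  12 — update_gauge, line 13
  13 — fold_scores, line 20
  14-35 — bind_quota, line 4
A correct fix: line 19: replace `*` with `%`.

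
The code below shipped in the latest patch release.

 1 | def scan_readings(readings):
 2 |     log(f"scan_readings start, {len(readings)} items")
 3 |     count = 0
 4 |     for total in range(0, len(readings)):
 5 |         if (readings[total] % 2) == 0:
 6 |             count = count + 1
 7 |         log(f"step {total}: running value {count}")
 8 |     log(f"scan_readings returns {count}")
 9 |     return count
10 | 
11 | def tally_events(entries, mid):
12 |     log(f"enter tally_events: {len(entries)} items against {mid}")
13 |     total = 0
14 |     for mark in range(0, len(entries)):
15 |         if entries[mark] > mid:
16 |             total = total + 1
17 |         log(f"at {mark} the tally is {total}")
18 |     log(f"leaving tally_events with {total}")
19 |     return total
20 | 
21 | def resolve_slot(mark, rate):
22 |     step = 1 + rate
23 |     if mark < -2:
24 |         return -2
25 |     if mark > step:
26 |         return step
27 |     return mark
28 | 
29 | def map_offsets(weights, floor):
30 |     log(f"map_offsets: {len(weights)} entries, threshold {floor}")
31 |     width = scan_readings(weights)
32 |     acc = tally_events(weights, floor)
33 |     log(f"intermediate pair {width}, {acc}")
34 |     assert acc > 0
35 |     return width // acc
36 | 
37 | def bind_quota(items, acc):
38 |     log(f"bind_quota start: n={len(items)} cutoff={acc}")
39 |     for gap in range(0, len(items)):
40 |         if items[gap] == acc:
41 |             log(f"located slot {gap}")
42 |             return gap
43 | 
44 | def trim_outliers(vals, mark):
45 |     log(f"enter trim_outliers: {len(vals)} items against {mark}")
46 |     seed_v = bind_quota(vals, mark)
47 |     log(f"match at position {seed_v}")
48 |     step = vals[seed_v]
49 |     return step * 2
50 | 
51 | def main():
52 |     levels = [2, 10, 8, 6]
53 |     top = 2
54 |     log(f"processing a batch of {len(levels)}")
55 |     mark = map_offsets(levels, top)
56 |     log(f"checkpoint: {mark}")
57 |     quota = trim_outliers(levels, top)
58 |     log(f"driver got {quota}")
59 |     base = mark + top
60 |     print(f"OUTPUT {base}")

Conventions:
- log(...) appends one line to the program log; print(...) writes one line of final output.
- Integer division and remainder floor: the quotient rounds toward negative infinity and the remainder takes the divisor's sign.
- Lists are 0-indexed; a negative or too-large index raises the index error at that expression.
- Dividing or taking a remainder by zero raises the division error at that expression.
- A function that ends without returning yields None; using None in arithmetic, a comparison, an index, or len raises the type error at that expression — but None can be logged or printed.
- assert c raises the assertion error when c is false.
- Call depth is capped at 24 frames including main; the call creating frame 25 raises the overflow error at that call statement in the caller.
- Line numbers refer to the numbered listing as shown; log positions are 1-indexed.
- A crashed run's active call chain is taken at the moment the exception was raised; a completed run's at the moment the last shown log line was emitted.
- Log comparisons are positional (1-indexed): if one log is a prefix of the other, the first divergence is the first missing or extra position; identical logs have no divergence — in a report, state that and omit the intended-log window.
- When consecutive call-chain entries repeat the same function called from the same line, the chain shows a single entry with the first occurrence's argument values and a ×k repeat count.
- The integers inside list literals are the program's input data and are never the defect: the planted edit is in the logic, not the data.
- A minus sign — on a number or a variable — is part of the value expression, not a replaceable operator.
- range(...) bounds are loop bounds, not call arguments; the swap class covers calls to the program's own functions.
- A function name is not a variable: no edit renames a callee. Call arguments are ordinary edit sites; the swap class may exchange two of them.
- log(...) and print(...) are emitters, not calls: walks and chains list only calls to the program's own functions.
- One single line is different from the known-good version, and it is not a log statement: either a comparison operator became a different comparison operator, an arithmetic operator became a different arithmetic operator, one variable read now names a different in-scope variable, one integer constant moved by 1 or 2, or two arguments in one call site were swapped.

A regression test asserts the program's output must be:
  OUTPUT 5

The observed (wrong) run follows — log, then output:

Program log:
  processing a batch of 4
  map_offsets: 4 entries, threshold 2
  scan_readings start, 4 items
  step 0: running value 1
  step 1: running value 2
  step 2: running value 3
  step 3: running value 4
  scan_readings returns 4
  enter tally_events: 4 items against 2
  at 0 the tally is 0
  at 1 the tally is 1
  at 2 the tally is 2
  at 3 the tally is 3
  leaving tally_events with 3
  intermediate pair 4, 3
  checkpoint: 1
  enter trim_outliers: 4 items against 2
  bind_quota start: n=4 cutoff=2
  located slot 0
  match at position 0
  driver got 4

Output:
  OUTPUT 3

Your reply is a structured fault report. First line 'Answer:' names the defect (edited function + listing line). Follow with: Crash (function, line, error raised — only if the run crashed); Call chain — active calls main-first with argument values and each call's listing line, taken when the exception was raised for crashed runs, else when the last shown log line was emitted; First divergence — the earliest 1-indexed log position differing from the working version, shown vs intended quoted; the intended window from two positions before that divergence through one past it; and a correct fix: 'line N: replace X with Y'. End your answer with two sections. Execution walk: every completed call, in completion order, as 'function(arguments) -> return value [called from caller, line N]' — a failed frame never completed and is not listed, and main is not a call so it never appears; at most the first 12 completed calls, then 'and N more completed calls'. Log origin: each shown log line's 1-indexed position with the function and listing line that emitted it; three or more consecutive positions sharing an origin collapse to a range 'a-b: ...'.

Answer: the defect is in main at line 59.
Key fact: No log line changed; the fault shows up purely in the output.
Call chain: main.
First divergence: none — the logs agree in full.
Execution walk:
  scan_readings([2, 10, 8, 6]) -> 4  [called from map_offsets, line 31]
  tally_events([2, 10, 8, 6], 2) -> 3  [called from map_offsets, line 32]
  map_offsets([2, 10, 8, 6], 2) -> 1  [called from main, line 55]
  bind_quota([2, 10, 8, 6], 2) -> 0  [called from trim_outliers, line 46]
  trim_outliers([2, 10, 8, 6], 2) -> 4  [called from main, line 57]
Origin of each log line:
  1 — main, line 54
  2 — map_offsets, line 30
  3 — scan_readings, line 2
  4-7 — scan_readings, line 7
  8 — scan_readings, line 8
  9 — tally_events, line 12
  10-13 — tally_events, line 17
  14 — tally_events, line 18
  15 — map_offsets, line 33
  16 — main, line 56
  17 — trim_outliers, line 45
  18 — bind_quota, line 38
  19 — bind_quota, line 41
  20 — trim_outliers, line 47
  21 — main, line 58
A correct fix: line 59: replace `top` with `quota`.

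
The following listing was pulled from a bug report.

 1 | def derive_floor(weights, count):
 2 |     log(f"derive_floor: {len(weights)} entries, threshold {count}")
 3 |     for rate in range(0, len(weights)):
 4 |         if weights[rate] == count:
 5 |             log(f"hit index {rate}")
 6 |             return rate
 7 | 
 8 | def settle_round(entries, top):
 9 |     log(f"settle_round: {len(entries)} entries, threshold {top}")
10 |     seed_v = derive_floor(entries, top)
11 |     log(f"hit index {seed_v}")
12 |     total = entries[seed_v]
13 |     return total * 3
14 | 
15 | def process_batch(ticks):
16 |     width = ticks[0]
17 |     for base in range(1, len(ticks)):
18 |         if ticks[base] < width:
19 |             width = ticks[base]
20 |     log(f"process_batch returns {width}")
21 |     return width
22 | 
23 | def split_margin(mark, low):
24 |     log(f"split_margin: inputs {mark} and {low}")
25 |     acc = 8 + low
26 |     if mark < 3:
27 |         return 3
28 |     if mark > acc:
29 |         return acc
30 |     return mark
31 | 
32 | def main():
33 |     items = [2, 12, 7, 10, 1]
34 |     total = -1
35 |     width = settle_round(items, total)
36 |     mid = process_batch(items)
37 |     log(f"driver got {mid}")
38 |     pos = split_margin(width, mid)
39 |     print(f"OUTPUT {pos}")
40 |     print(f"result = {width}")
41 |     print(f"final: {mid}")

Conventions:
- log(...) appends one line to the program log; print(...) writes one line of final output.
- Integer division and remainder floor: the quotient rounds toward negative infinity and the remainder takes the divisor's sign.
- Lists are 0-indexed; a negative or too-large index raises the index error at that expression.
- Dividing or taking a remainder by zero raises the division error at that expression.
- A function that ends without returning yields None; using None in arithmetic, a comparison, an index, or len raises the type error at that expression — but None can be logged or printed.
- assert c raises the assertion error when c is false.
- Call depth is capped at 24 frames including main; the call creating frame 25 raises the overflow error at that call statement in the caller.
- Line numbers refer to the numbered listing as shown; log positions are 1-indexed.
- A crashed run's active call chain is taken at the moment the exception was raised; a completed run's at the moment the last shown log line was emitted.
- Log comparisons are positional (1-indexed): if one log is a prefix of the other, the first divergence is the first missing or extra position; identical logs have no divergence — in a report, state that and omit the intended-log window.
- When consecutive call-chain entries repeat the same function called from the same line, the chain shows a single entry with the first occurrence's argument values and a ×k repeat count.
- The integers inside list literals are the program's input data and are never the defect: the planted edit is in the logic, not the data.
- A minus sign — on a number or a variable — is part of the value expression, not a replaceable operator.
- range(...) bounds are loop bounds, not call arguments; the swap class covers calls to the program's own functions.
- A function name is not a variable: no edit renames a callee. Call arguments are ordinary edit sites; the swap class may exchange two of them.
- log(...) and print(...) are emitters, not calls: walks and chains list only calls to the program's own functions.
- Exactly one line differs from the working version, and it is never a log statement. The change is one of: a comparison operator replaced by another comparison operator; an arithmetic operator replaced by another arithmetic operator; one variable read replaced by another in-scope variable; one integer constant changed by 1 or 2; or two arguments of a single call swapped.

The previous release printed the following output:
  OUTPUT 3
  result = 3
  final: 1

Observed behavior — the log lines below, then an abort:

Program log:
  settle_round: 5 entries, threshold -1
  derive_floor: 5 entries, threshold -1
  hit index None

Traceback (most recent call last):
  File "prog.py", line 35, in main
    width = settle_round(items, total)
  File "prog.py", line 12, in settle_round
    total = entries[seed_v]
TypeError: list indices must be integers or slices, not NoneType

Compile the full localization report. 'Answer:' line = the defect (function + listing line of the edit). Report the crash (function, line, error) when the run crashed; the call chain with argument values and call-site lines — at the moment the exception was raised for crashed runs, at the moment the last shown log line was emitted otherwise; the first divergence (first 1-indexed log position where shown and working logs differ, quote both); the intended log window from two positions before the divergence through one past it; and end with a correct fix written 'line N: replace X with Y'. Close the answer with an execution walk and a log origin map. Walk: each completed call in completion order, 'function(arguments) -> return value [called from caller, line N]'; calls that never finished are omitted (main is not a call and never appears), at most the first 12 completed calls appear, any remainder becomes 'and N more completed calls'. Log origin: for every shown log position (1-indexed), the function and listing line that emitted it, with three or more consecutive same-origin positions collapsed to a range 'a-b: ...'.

Answer: the defect is in main at line 34.
Core observation: Log line 1 is where behavior first shows: 'settle_round: 5 entries, threshold -1' appears instead of 'settle_round: 5 entries, threshold 1'.
Crash: settle_round, line 12, TypeError.
Call chain: main -> settle_round([2, 12, 7, 10, 1], -1) (called at line 35).
First divergence: position 1 — the shown line 'settle_round: 5 entries, threshold -1' should read 'settle_round: 5 entries, threshold 1'.
Intended log window:
  1: settle_round: 5 entries, threshold 1
  2: derive_floor: 5 entries, threshold 1
Execution walk:
  derive_floor([2, 12, 7, 10, 1], -1) -> None  [called from settle_round, line 10]
Origin of each log line:
  1: logged in settle_round at line 9
  2: logged in derive_floor at line 2
  3: logged in settle_round at line 11
A correct fix: line 34: replace `-1` with `1`.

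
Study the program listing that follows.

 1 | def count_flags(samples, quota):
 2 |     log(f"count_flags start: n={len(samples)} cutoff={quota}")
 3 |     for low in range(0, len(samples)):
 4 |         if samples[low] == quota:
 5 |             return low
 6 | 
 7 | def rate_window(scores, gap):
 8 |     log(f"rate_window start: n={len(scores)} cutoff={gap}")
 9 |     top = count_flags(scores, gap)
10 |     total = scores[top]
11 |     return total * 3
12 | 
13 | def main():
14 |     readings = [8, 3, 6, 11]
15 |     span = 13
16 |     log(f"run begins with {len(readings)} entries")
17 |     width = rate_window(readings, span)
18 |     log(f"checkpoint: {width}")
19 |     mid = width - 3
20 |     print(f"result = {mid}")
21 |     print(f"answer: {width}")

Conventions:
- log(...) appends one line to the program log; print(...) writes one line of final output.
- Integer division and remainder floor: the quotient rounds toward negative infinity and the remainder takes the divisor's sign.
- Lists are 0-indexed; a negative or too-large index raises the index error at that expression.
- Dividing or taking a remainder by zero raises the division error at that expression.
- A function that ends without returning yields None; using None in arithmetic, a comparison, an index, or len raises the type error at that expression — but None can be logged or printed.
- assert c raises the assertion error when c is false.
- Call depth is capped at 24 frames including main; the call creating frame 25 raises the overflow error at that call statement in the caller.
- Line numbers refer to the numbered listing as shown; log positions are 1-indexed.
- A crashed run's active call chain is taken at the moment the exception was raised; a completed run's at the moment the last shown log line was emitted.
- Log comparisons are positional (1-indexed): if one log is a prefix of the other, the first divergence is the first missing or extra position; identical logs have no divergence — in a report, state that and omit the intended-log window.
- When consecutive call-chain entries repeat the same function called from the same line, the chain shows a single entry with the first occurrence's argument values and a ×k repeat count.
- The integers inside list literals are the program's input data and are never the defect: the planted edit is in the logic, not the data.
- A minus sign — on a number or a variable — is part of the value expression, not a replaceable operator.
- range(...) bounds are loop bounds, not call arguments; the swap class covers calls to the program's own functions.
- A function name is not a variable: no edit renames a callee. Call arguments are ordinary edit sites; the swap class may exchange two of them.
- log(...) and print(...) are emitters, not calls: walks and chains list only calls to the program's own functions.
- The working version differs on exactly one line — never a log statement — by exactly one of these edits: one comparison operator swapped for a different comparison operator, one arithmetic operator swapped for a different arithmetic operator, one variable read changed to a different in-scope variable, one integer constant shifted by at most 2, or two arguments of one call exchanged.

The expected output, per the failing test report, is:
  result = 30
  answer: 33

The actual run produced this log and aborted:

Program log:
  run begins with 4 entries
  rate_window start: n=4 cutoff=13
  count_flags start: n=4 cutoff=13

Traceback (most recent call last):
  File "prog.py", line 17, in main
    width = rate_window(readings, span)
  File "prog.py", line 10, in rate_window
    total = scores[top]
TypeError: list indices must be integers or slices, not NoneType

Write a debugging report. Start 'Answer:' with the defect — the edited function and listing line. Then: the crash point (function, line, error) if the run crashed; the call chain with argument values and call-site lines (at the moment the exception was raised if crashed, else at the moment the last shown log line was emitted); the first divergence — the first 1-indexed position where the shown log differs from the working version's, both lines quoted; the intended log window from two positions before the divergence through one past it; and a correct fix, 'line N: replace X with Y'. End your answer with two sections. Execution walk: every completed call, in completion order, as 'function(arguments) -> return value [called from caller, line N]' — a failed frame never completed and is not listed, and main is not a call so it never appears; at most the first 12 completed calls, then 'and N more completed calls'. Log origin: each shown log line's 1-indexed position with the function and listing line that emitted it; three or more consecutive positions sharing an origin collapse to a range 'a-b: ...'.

Answer: the defect is in main at line 15.
Key observation: Everything matches until log position 2, which reads 'rate_window start: n=4 cutoff=13' in place of 'rate_window start: n=4 cutoff=11'.
Crash: rate_window, line 10, TypeError.
Call chain: main -> rate_window([8, 3, 6, 11], 13) (called at line 17).
First divergence: position 2; shown 'rate_window start: n=4 cutoff=13' vs intended 'rate_window start: n=4 cutoff=11'.
Intended log window:
  1: run begins with 4 entries
  2: rate_window start: n=4 cutoff=11
  3: count_flags start: n=4 cutoff=11
Execution walk:
  count_flags([8, 3, 6, 11], 13) -> None  [called from rate_window, line 9]
Origin of each log line:
  1 — main, line 16
  2 — rate_window, line 8
  3 — count_flags, line 2
A correct fix: line 15: replace `13` with `11`.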